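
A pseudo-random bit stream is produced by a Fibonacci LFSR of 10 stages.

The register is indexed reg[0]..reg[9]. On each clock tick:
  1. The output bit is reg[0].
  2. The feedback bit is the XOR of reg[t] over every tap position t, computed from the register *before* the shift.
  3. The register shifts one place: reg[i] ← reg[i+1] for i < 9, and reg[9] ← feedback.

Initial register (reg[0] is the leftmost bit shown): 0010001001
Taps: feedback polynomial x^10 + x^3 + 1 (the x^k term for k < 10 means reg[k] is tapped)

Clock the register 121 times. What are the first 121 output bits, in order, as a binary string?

0010001001001100000010110001010011101100111000101111110101000101110110101100001100110110101000001110100111101001101010010

k : reg_k → out_k, fb_k
0: 0010001001 → 0, fb=0
1: 0100010010 → 0, fb=0
2: 1000100100 → 1, fb=1
3: 0001001001 → 0, fb=1
4: 0010010011 → 0, fb=0
5: 0100100110 → 0, fb=0
6: 1001001100 → 1, fb=0
7: 0010011000 → 0, fb=0
8: 0100110000 → 0, fb=0
9: 1001100000 → 1, fb=0
10: 0011000000 → 0, fb=1
11: 0110000001 → 0, fb=0
12: 1100000010 → 1, fb=1
13: 1000000101 → 1, fb=1
14: 0000001011 → 0, fb=0
15: 0000010110 → 0, fb=0
16: 0000101100 → 0, fb=0
17: 0001011000 → 0, fb=1
18: 0010110001 → 0, fb=0
19: 0101100010 → 0, fb=1
20: 1011000101 → 1, fb=0
21: 0110001010 → 0, fb=0
22: 1100010100 → 1, fb=1
23: 1000101001 → 1, fb=1
24: 0001010011 → 0, fb=1
25: 0010100111 → 0, fb=0
26: 0101001110 → 0, fb=1
27: 1010011101 → 1, fb=1
28: 0100111011 → 0, fb=0
29: 1001110110 → 1, fb=0
30: 0011101100 → 0, fb=1
31: 0111011001 → 0, fb=1
32: 1110110011 → 1, fb=1
33: 1101100111 → 1, fb=0
34: 1011001110 → 1, fb=0
35: 0110011100 → 0, fb=0
36: 1100111000 → 1, fb=1
37: 1001110001 → 1, fb=0
38: 0011100010 → 0, fb=1
39: 0111000101 → 0, fb=1
40: 1110001011 → 1, fb=1
41: 1100010111 → 1, fb=1
42: 1000101111 → 1, fb=1
43: 0001011111 → 0, fb=1
44: 0010111111 → 0, fb=0
45: 0101111110 → 0, fb=1
46: 1011111101 → 1, fb=0
47: 0111111010 → 0, fb=1
48: 1111110101 → 1, fb=0
49: 1111101010 → 1, fb=0
50: 1111010100 → 1, fb=0
51: 1110101000 → 1, fb=1
52: 1101010001 → 1, fb=0
53: 1010100010 → 1, fb=1
54: 0101000101 → 0, fb=1
55: 1010001011 → 1, fb=1
56: 0100010111 → 0, fb=0
57: 1000101110 → 1, fb=1
58: 0001011101 → 0, fb=1
59: 0010111011 → 0, fb=0
60: 0101110110 → 0, fb=1
61: 1011101101 → 1, fb=0
62: 0111011010 → 0, fb=1
63: 1110110101 → 1, fb=1
64: 1101101011 → 1, fb=0
65: 1011010110 → 1, fb=0
66: 0110101100 → 0, fb=0
67: 1101011000 → 1, fb=0
68: 1010110000 → 1, fb=1
69: 0101100001 → 0, fb=1
70: 1011000011 → 1, fb=0
71: 0110000110 → 0, fb=0
72: 1100001100 → 1, fb=1
73: 1000011001 → 1, fb=1
74: 0000110011 → 0, fb=0
75: 0001100110 → 0, fb=1
76: 0011001101 → 0, fb=1
77: 0110011011 → 0, fb=0
78: 1100110110 → 1, fb=1
79: 1001101101 → 1, fb=0
80: 0011011010 → 0, fb=1
81: 0110110101 → 0, fb=0
82: 1101101010 → 1, fb=0
83: 1011010100 → 1, fb=0
84: 0110101000 → 0, fb=0
85: 1101010000 → 1, fb=0
86: 1010100000 → 1, fb=1
87: 0101000001 → 0, fb=1
88: 1010000011 → 1, fb=1
89: 0100000111 → 0, fb=0
90: 1000001110 → 1, fb=1
91: 0000011101 → 0, fb=0
92: 0000111010 → 0, fb=0
93: 0001110100 → 0, fb=1
94: 0011101001 → 0, fb=1
95: 0111010011 → 0, fb=1
96: 1110100111 → 1, fb=1
97: 1101001111 → 1, fb=0
98: 1010011110 → 1, fb=1
99: 0100111101 → 0, fb=0
100: 1001111010 → 1, fb=0
101: 0011110100 → 0, fb=1
102: 0111101001 → 0, fb=1
103: 1111010011 → 1, fb=0
104: 1110100110 → 1, fb=1
105: 1101001101 → 1, fb=0
106: 1010011010 → 1, fb=1
107: 0100110101 → 0, fb=0
108: 1001101010 → 1, fb=0
109: 0011010100 → 0, fb=1
110: 0110101001 → 0, fb=0
111: 1101010010 → 1, fb=0
112: 1010100100 → 1, fb=1
113: 0101001001 → 0, fb=1
114: 1010010011 → 1, fb=1
115: 0100100111 → 0, fb=0
116: 1001001110 → 1, fb=0
117: 0010011100 → 0, fb=0
118: 0100111000 → 0, fb=0
119: 1001110000 → 1, fb=0
120: 0011100000 → 0, fb=1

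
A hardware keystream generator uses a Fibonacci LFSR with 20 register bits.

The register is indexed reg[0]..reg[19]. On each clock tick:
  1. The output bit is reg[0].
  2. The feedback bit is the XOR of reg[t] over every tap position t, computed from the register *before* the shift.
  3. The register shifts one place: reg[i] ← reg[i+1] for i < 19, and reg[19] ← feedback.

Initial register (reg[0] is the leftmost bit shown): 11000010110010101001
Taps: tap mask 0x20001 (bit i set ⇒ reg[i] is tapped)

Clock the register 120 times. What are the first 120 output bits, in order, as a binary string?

step | reg (before) | out | fb
   0 | 11000010110010101001 | 1 | 1
   1 | 10000101100101010011 | 1 | 1
   2 | 00001011001010100111 | 0 | 1
   3 | 00010110010101001111 | 0 | 1
   4 | 00101100101010011111 | 0 | 1
   5 | 01011001010100111111 | 0 | 1
   6 | 10110010101001111111 | 1 | 0
   7 | 01100101010011111110 | 0 | 1
   8 | 11001010100111111101 | 1 | 0
   9 | 10010101001111111010 | 1 | 1
  10 | 00101010011111110101 | 0 | 1
  11 | 01010100111111101011 | 0 | 0
  12 | 10101001111111010110 | 1 | 0
  13 | 01010011111110101100 | 0 | 1
  14 | 10100111111101011001 | 1 | 1
  15 | 01001111111010110011 | 0 | 0
  16 | 10011111110101100110 | 1 | 0
  17 | 00111111101011001100 | 0 | 1
  18 | 01111111010110011001 | 0 | 0
  19 | 11111110101100110010 | 1 | 1
  20 | 11111101011001100101 | 1 | 0
  21 | 11111010110011001010 | 1 | 1
  22 | 11110101100110010101 | 1 | 0
  23 | 11101011001100101010 | 1 | 1
  24 | 11010110011001010101 | 1 | 0
  25 | 10101100110010101010 | 1 | 1
  26 | 01011001100101010101 | 0 | 1
  27 | 10110011001010101011 | 1 | 1
  28 | 01100110010101010111 | 0 | 1
  29 | 11001100101010101111 | 1 | 0
  30 | 10011001010101011110 | 1 | 0
  31 | 00110010101010111100 | 0 | 1
  32 | 01100101010101111001 | 0 | 0
  33 | 11001010101011110010 | 1 | 1
  34 | 10010101010111100101 | 1 | 0
  35 | 00101010101111001010 | 0 | 0
  36 | 01010101011110010100 | 0 | 1
  37 | 10101010111100101001 | 1 | 1
  38 | 01010101111001010011 | 0 | 0
  39 | 10101011110010100110 | 1 | 0
  40 | 01010111100101001100 | 0 | 1
  41 | 10101111001010011001 | 1 | 1
  42 | 01011110010100110011 | 0 | 0
  43 | 10111100101001100110 | 1 | 0
  44 | 01111001010011001100 | 0 | 1
  45 | 11110010100110011001 | 1 | 1
  46 | 11100101001100110011 | 1 | 1
  47 | 11001010011001100111 | 1 | 0
  48 | 10010100110011001110 | 1 | 0
  49 | 00101001100110011100 | 0 | 1
  50 | 01010011001100111001 | 0 | 0
  51 | 10100110011001110010 | 1 | 1
  52 | 01001100110011100101 | 0 | 1
  53 | 10011001100111001011 | 1 | 1
  54 | 00110011001110010111 | 0 | 1
  55 | 01100110011100101111 | 0 | 1
  56 | 11001100111001011111 | 1 | 0
  57 | 10011001110010111110 | 1 | 0
  58 | 00110011100101111100 | 0 | 1
  59 | 01100111001011111001 | 0 | 0
  60 | 11001110010111110010 | 1 | 1
  61 | 10011100101111100101 | 1 | 0
  62 | 00111001011111001010 | 0 | 0
  63 | 01110010111110010100 | 0 | 1
  64 | 11100101111100101001 | 1 | 1
  65 | 11001011111001010011 | 1 | 1
  66 | 10010111110010100111 | 1 | 0
  67 | 00101111100101001110 | 0 | 1
  68 | 01011111001010011101 | 0 | 1
  69 | 10111110010100111011 | 1 | 1
  70 | 01111100101001110111 | 0 | 1
  71 | 11111001010011101111 | 1 | 0
  72 | 11110010100111011110 | 1 | 0
  73 | 11100101001110111100 | 1 | 0
  74 | 11001010011101111000 | 1 | 1
  75 | 10010100111011110001 | 1 | 1
  76 | 00101001110111100011 | 0 | 0
  77 | 01010011101111000110 | 0 | 1
  78 | 10100111011110001101 | 1 | 0
  79 | 01001110111100011010 | 0 | 0
  80 | 10011101111000110100 | 1 | 0
  81 | 00111011110001101000 | 0 | 0
  82 | 01110111100011010000 | 0 | 0
  83 | 11101111000110100000 | 1 | 1
  84 | 11011110001101000001 | 1 | 1
  85 | 10111100011010000011 | 1 | 1
  86 | 01111000110100000111 | 0 | 1
  87 | 11110001101000001111 | 1 | 0
  88 | 11100011010000011110 | 1 | 0
  89 | 11000110100000111100 | 1 | 0
  90 | 10001101000001111000 | 1 | 1
  91 | 00011010000011110001 | 0 | 0
  92 | 00110100000111100010 | 0 | 0
  93 | 01101000001111000100 | 0 | 1
  94 | 11010000011110001001 | 1 | 1
  95 | 10100000111100010011 | 1 | 1
  96 | 01000001111000100111 | 0 | 1
  97 | 10000011110001001111 | 1 | 0
  98 | 00000111100010011110 | 0 | 1
  99 | 00001111000100111101 | 0 | 1
 100 | 00011110001001111011 | 0 | 0
 101 | 00111100010011110110 | 0 | 1
 102 | 01111000100111101101 | 0 | 1
 103 | 11110001001111011011 | 1 | 1
 104 | 11100010011110110111 | 1 | 0
 105 | 11000100111101101110 | 1 | 0
 106 | 10001001111011011100 | 1 | 0
 107 | 00010011110110111000 | 0 | 0
 108 | 00100111101101110000 | 0 | 0
 109 | 01001111011011100000 | 0 | 0
 110 | 10011110110111000000 | 1 | 1
 111 | 00111101101110000001 | 0 | 0
 112 | 01111011011100000010 | 0 | 0
 113 | 11110110111000000100 | 1 | 0
 114 | 11101101110000001000 | 1 | 1
 115 | 11011011100000010001 | 1 | 1
 116 | 10110111000000100011 | 1 | 1
 117 | 01101110000001000111 | 0 | 1
 118 | 11011100000010001111 | 1 | 0
 119 | 10111000000100011110 | 1 | 0

110000101100101010011111110101100110010101010111100101001100110011100101111100101001110111100011010000011110001001111011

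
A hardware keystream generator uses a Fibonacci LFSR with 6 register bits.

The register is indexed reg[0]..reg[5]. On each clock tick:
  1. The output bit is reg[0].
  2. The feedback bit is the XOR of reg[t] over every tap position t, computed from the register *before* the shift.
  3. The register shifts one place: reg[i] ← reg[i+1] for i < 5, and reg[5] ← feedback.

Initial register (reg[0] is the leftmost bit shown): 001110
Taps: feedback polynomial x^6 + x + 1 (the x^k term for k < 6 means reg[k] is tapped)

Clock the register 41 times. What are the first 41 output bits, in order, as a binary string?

00111001001011011101100110101011111100000

step | reg (before) | out | fb
   0 | 001110 | 0 | 0
   1 | 011100 | 0 | 1
   2 | 111001 | 1 | 0
   3 | 110010 | 1 | 0
   4 | 100100 | 1 | 1
   5 | 001001 | 0 | 0
   6 | 010010 | 0 | 1
   7 | 100101 | 1 | 1
   8 | 001011 | 0 | 0
   9 | 010110 | 0 | 1
  10 | 101101 | 1 | 1
  11 | 011011 | 0 | 1
  12 | 110111 | 1 | 0
  13 | 101110 | 1 | 1
  14 | 011101 | 0 | 1
  15 | 111011 | 1 | 0
  16 | 110110 | 1 | 0
  17 | 101100 | 1 | 1
  18 | 011001 | 0 | 1
  19 | 110011 | 1 | 0
  20 | 100110 | 1 | 1
  21 | 001101 | 0 | 0
  22 | 011010 | 0 | 1
  23 | 110101 | 1 | 0
  24 | 101010 | 1 | 1
  25 | 010101 | 0 | 1
  26 | 101011 | 1 | 1
  27 | 010111 | 0 | 1
  28 | 101111 | 1 | 1
  29 | 011111 | 0 | 1
  30 | 111111 | 1 | 0
  31 | 111110 | 1 | 0
  32 | 111100 | 1 | 0
  33 | 111000 | 1 | 0
  34 | 110000 | 1 | 0
  35 | 100000 | 1 | 1
  36 | 000001 | 0 | 0
  37 | 000010 | 0 | 0
  38 | 000100 | 0 | 0
  39 | 001000 | 0 | 0
  40 | 010000 | 0 | 1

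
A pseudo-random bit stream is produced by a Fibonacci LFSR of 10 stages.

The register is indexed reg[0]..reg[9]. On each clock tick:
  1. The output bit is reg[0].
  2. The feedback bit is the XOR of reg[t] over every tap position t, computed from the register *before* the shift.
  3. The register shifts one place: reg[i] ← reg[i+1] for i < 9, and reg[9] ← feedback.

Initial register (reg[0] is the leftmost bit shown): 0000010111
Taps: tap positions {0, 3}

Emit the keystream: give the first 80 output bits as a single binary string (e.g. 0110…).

tick  register→output (feedback)
  0  0000010111→0 (0)
  1  0000101110→0 (0)
  2  0001011100→0 (1)
  3  0010111001→0 (0)
  4  0101110010→0 (1)
  5  1011100101→1 (0)
  6  0111001010→0 (1)
  7  1110010101→1 (1)
  8  1100101011→1 (1)
  9  1001010111→1 (0)
 10  0010101110→0 (0)
 11  0101011100→0 (1)
 12  1010111001→1 (1)
 13  0101110011→0 (1)
 14  1011100111→1 (0)
 15  0111001110→0 (1)
 16  1110011101→1 (1)
 17  1100111011→1 (1)
 18  1001110111→1 (0)
 19  0011101110→0 (1)
 20  0111011101→0 (1)
 21  1110111011→1 (1)
 22  1101110111→1 (0)
 23  1011101110→1 (0)
 24  0111011100→0 (1)
 25  1110111001→1 (1)
 26  1101110011→1 (0)
 27  1011100110→1 (0)
 28  0111001100→0 (1)
 29  1110011001→1 (1)
 30  1100110011→1 (1)
 31  1001100111→1 (0)
 32  0011001110→0 (1)
 33  0110011101→0 (0)
 34  1100111010→1 (1)
 35  1001110101→1 (0)
 36  0011101010→0 (1)
 37  0111010101→0 (1)
 38  1110101011→1 (1)
 39  1101010111→1 (0)
 40  1010101110→1 (1)
 41  0101011101→0 (1)
 42  1010111011→1 (1)
 43  0101110111→0 (1)
 44  1011101111→1 (0)
 45  0111011110→0 (1)
 46  1110111101→1 (1)
 47  1101111011→1 (0)
 48  1011110110→1 (0)
 49  0111101100→0 (1)
 50  1111011001→1 (0)
 51  1110110010→1 (1)
 52  1101100101→1 (0)
 53  1011001010→1 (0)
 54  0110010100→0 (0)
 55  1100101000→1 (1)
 56  1001010001→1 (0)
 57  0010100010→0 (0)
 58  0101000100→0 (1)
 59  1010001001→1 (1)
 60  0100010011→0 (0)
 61  1000100110→1 (1)
 62  0001001101→0 (1)
 63  0010011011→0 (0)
 64  0100110110→0 (0)
 65  1001101100→1 (0)
 66  0011011000→0 (1)
 67  0110110001→0 (0)
 68  1101100010→1 (0)
 69  1011000100→1 (0)
 70  0110001000→0 (0)
 71  1100010000→1 (1)
 72  1000100001→1 (1)
 73  0001000011→0 (1)
 74  0010000111→0 (0)
 75  0100001110→0 (0)
 76  1000011100→1 (1)
 77  0000111001→0 (0)
 78  0001110010→0 (1)
 79  0011100101→0 (1)

00000101110010101110011101110111001100111010101110111101100101000100110110001000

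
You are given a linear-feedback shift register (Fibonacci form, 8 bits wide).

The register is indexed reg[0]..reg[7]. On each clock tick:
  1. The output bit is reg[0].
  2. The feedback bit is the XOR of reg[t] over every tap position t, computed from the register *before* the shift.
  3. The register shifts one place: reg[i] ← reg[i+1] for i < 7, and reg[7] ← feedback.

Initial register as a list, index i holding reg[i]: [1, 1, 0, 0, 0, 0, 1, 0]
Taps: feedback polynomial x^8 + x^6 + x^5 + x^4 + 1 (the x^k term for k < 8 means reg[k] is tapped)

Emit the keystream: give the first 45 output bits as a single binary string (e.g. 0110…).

tick  register→output (feedback)
  0  11000010→1 (0)
  1  10000100→1 (0)
  2  00001000→0 (1)
  3  00010001→0 (0)
  4  00100010→0 (1)
  5  01000101→0 (1)
  6  10001011→1 (1)
  7  00010111→0 (0)
  8  00101110→0 (1)
  9  01011101→0 (0)
 10  10111010→1 (1)
 11  01110101→0 (1)
 12  11101011→1 (1)
 13  11010111→1 (1)
 14  10101111→1 (0)
 15  01011110→0 (1)
 16  10111101→1 (1)
 17  01111011→0 (0)
 18  11110110→1 (1)
 19  11101101→1 (1)
 20  11011011→1 (1)
 21  10110111→1 (1)
 22  01101111→0 (1)
 23  11011111→1 (0)
 24  10111110→1 (0)
 25  01111100→0 (0)
 26  11111000→1 (0)
 27  11110000→1 (1)
 28  11100001→1 (1)
 29  11000011→1 (0)
 30  10000110→1 (1)
 31  00001101→0 (0)
 32  00011010→0 (0)
 33  00110100→0 (1)
 34  01101001→0 (1)
 35  11010011→1 (0)
 36  10100110→1 (1)
 37  01001101→0 (0)
 38  10011010→1 (1)
 39  00110101→0 (1)
 40  01101011→0 (0)
 41  11010110→1 (1)
 42  10101101→1 (1)
 43  01011011→0 (0)
 44  10110110→1 (1)

110000100010111010111101101111100001101001101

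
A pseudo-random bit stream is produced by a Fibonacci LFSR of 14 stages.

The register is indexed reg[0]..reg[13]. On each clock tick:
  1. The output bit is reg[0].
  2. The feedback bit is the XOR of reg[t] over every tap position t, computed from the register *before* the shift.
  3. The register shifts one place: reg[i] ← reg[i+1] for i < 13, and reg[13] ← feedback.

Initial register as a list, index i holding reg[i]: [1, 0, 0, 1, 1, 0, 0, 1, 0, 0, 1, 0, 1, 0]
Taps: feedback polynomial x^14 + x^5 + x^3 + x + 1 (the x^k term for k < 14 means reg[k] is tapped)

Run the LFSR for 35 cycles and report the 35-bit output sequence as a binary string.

10011001001010010001110001000001001

tick  register→output (feedback)
  0  10011001001010→1 (0)
  1  00110010010100→0 (1)
  2  01100100101001→0 (0)
  3  11001001010010→1 (0)
  4  10010010100100→1 (0)
  5  00100101001000→0 (1)
  6  01001010010001→0 (1)
  7  10010100100011→1 (1)
  8  00101001000111→0 (0)
  9  01010010001110→0 (0)
 10  10100100011100→1 (0)
 11  01001000111000→0 (1)
 12  10010001110001→1 (0)
 13  00100011100010→0 (0)
 14  01000111000100→0 (0)
 15  10001110001000→1 (0)
 16  00011100010000→0 (0)
 17  00111000100000→0 (1)
 18  01110001000001→0 (0)
 19  11100010000010→1 (0)
 20  11000100000100→1 (1)
 21  10001000001001→1 (1)
 22  00010000010011→0 (1)
 23  00100000100111→0 (0)
 24  01000001001110→0 (1)
 25  10000010011101→1 (1)
 26  00000100111011→0 (1)
 27  00001001110111→0 (0)
 28  00010011101110→0 (1)
 29  00100111011101→0 (1)
 30  01001110111011→0 (0)
 31  10011101110110→1 (1)
 32  00111011101101→0 (1)
 33  01110111011011→0 (1)
 34  11101110110111→1 (1)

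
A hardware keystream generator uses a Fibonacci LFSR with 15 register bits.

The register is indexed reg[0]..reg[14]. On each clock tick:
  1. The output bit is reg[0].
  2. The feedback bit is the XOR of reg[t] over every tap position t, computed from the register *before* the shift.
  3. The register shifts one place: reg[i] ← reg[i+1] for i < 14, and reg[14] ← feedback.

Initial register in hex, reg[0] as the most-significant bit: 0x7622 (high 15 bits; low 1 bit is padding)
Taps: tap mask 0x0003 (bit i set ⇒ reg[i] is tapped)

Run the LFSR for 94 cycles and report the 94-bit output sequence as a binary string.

0111011000100011001101001100101010111010101111111001111110000001010000010000011110000110000100

k : reg_k → out_k, fb_k
0: 011101100010001 → 0, fb=1
1: 111011000100011 → 1, fb=0
2: 110110001000110 → 1, fb=0
3: 101100010001100 → 1, fb=1
4: 011000100011001 → 0, fb=1
5: 110001000110011 → 1, fb=0
6: 100010001100110 → 1, fb=1
7: 000100011001101 → 0, fb=0
8: 001000110011010 → 0, fb=0
9: 010001100110100 → 0, fb=1
10: 100011001101001 → 1, fb=1
11: 000110011010011 → 0, fb=0
12: 001100110100110 → 0, fb=0
13: 011001101001100 → 0, fb=1
14: 110011010011001 → 1, fb=0
15: 100110100110010 → 1, fb=1
16: 001101001100101 → 0, fb=0
17: 011010011001010 → 0, fb=1
18: 110100110010101 → 1, fb=0
19: 101001100101010 → 1, fb=1
20: 010011001010101 → 0, fb=1
21: 100110010101011 → 1, fb=1
22: 001100101010111 → 0, fb=0
23: 011001010101110 → 0, fb=1
24: 110010101011101 → 1, fb=0
25: 100101010111010 → 1, fb=1
26: 001010101110101 → 0, fb=0
27: 010101011101010 → 0, fb=1
28: 101010111010101 → 1, fb=1
29: 010101110101011 → 0, fb=1
30: 101011101010111 → 1, fb=1
31: 010111010101111 → 0, fb=1
32: 101110101011111 → 1, fb=1
33: 011101010111111 → 0, fb=1
34: 111010101111111 → 1, fb=0
35: 110101011111110 → 1, fb=0
36: 101010111111100 → 1, fb=1
37: 010101111111001 → 0, fb=1
38: 101011111110011 → 1, fb=1
39: 010111111100111 → 0, fb=1
40: 101111111001111 → 1, fb=1
41: 011111110011111 → 0, fb=1
42: 111111100111111 → 1, fb=0
43: 111111001111110 → 1, fb=0
44: 111110011111100 → 1, fb=0
45: 111100111111000 → 1, fb=0
46: 111001111110000 → 1, fb=0
47: 110011111100000 → 1, fb=0
48: 100111111000000 → 1, fb=1
49: 001111110000001 → 0, fb=0
50: 011111100000010 → 0, fb=1
51: 111111000000101 → 1, fb=0
52: 111110000001010 → 1, fb=0
53: 111100000010100 → 1, fb=0
54: 111000000101000 → 1, fb=0
55: 110000001010000 → 1, fb=0
56: 100000010100000 → 1, fb=1
57: 000000101000001 → 0, fb=0
58: 000001010000010 → 0, fb=0
59: 000010100000100 → 0, fb=0
60: 000101000001000 → 0, fb=0
61: 001010000010000 → 0, fb=0
62: 010100000100000 → 0, fb=1
63: 101000001000001 → 1, fb=1
64: 010000010000011 → 0, fb=1
65: 100000100000111 → 1, fb=1
66: 000001000001111 → 0, fb=0
67: 000010000011110 → 0, fb=0
68: 000100000111100 → 0, fb=0
69: 001000001111000 → 0, fb=0
70: 010000011110000 → 0, fb=1
71: 100000111100001 → 1, fb=1
72: 000001111000011 → 0, fb=0
73: 000011110000110 → 0, fb=0
74: 000111100001100 → 0, fb=0
75: 001111000011000 → 0, fb=0
76: 011110000110000 → 0, fb=1
77: 111100001100001 → 1, fb=0
78: 111000011000010 → 1, fb=0
79: 110000110000100 → 1, fb=0
80: 100001100001000 → 1, fb=1
81: 000011000010001 → 0, fb=0
82: 000110000100010 → 0, fb=0
83: 001100001000100 → 0, fb=0
84: 011000010001000 → 0, fb=1
85: 110000100010001 → 1, fb=0
86: 100001000100010 → 1, fb=1
87: 000010001000101 → 0, fb=0
88: 000100010001010 → 0, fb=0
89: 001000100010100 → 0, fb=0
90: 010001000101000 → 0, fb=1
91: 100010001010001 → 1, fb=1
92: 000100010100011 → 0, fb=0
93: 001000101000110 → 0, fb=0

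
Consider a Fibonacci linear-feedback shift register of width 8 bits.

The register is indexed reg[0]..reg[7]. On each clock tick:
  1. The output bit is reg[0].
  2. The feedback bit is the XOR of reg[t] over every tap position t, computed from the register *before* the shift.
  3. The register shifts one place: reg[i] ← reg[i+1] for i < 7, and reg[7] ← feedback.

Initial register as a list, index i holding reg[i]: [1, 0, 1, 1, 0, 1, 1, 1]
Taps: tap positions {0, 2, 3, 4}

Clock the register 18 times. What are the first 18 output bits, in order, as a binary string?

tick  register→output (feedback)
  0  10110111→1 (1)
  1  01101111→0 (0)
  2  11011110→1 (1)
  3  10111101→1 (0)
  4  01111010→0 (1)
  5  11110101→1 (1)
  6  11101011→1 (1)
  7  11010111→1 (0)
  8  10101110→1 (1)
  9  01011101→0 (0)
 10  10111010→1 (0)
 11  01110100→0 (0)
 12  11101000→1 (1)
 13  11010001→1 (0)
 14  10100010→1 (0)
 15  01000100→0 (0)
 16  10001000→1 (0)
 17  00010000→0 (1)

101101111010111010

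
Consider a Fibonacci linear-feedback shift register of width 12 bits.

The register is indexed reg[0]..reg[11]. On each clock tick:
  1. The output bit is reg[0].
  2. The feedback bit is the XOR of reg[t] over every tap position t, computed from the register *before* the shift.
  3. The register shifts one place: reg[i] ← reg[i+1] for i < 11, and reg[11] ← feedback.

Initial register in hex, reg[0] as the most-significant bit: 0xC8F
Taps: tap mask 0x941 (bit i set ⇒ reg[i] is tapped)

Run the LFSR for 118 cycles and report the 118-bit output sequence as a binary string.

1100100011111111000000101001110100001001101101100011111110111011001110001001000010000010001111011111001000100110100111

step | reg (before) | out | fb
   0 | 110010001111 | 1 | 1
   1 | 100100011111 | 1 | 1
   2 | 001000111111 | 0 | 1
   3 | 010001111111 | 0 | 1
   4 | 100011111111 | 1 | 0
   5 | 000111111110 | 0 | 0
   6 | 001111111100 | 0 | 0
   7 | 011111111000 | 0 | 0
   8 | 111111110000 | 1 | 0
   9 | 111111100000 | 1 | 0
  10 | 111111000000 | 1 | 1
  11 | 111110000001 | 1 | 0
  12 | 111100000010 | 1 | 1
  13 | 111000000101 | 1 | 0
  14 | 110000001010 | 1 | 0
  15 | 100000010100 | 1 | 1
  16 | 000000101001 | 0 | 1
  17 | 000001010011 | 0 | 1
  18 | 000010100111 | 0 | 0
  19 | 000101001110 | 0 | 1
  20 | 001010011101 | 0 | 0
  21 | 010100111010 | 0 | 0
  22 | 101001110100 | 1 | 0
  23 | 010011101000 | 0 | 0
  24 | 100111010000 | 1 | 1
  25 | 001110100001 | 0 | 0
  26 | 011101000010 | 0 | 0
  27 | 111010000100 | 1 | 1
  28 | 110100001001 | 1 | 1
  29 | 101000010011 | 1 | 0
  30 | 010000100110 | 0 | 1
  31 | 100001001101 | 1 | 1
  32 | 000010011011 | 0 | 0
  33 | 000100110110 | 0 | 1
  34 | 001001101101 | 0 | 1
  35 | 010011011011 | 0 | 0
  36 | 100110110110 | 1 | 0
  37 | 001101101100 | 0 | 0
  38 | 011011011000 | 0 | 1
  39 | 110110110001 | 1 | 1
  40 | 101101100011 | 1 | 1
  41 | 011011000111 | 0 | 1
  42 | 110110001111 | 1 | 1
  43 | 101100011111 | 1 | 1
  44 | 011000111111 | 0 | 1
  45 | 110001111111 | 1 | 0
  46 | 100011111110 | 1 | 1
  47 | 000111111101 | 0 | 1
  48 | 001111111011 | 0 | 1
  49 | 011111110111 | 0 | 0
  50 | 111111101110 | 1 | 1
  51 | 111111011101 | 1 | 1
  52 | 111110111011 | 1 | 0
  53 | 111101110110 | 1 | 0
  54 | 111011101100 | 1 | 1
  55 | 110111011001 | 1 | 1
  56 | 101110110011 | 1 | 1
  57 | 011101100111 | 0 | 0
  58 | 111011001110 | 1 | 0
  59 | 110110011100 | 1 | 0
  60 | 101100111000 | 1 | 1
  61 | 011001110001 | 0 | 0
  62 | 110011100010 | 1 | 0
  63 | 100111000100 | 1 | 1
  64 | 001110001001 | 0 | 0
  65 | 011100010010 | 0 | 0
  66 | 111000100100 | 1 | 0
  67 | 110001001000 | 1 | 0
  68 | 100010010000 | 1 | 1
  69 | 000100100001 | 0 | 0
  70 | 001001000010 | 0 | 0
  71 | 010010000100 | 0 | 0
  72 | 100100001000 | 1 | 0
  73 | 001000010000 | 0 | 0
  74 | 010000100000 | 0 | 1
  75 | 100001000001 | 1 | 0
  76 | 000010000010 | 0 | 0
  77 | 000100000100 | 0 | 0
  78 | 001000001000 | 0 | 1
  79 | 010000010001 | 0 | 1
  80 | 100000100011 | 1 | 1
  81 | 000001000111 | 0 | 1
  82 | 000010001111 | 0 | 0
  83 | 000100011110 | 0 | 1
  84 | 001000111101 | 0 | 1
  85 | 010001111011 | 0 | 1
  86 | 100011110111 | 1 | 1
  87 | 000111101111 | 0 | 1
  88 | 001111011111 | 0 | 0
  89 | 011110111110 | 0 | 0
  90 | 111101111100 | 1 | 1
  91 | 111011111001 | 1 | 0
  92 | 110111110010 | 1 | 0
  93 | 101111100100 | 1 | 0
  94 | 011111001000 | 0 | 1
  95 | 111110010001 | 1 | 0
  96 | 111100100010 | 1 | 0
  97 | 111001000100 | 1 | 1
  98 | 110010001001 | 1 | 1
  99 | 100100010011 | 1 | 0
 100 | 001000100110 | 0 | 1
 101 | 010001001101 | 0 | 0
 102 | 100010011010 | 1 | 0
 103 | 000100110100 | 0 | 1
 104 | 001001101001 | 0 | 1
 105 | 010011010011 | 0 | 1
 106 | 100110100111 | 1 | 1
 107 | 001101001111 | 0 | 0
 108 | 011010011110 | 0 | 1
 109 | 110100111101 | 1 | 0
 110 | 101001111010 | 1 | 1
 111 | 010011110101 | 0 | 0
 112 | 100111101010 | 1 | 1
 113 | 001111010101 | 0 | 1
 114 | 011110101011 | 0 | 1
 115 | 111101010111 | 1 | 0
 116 | 111010101110 | 1 | 1
 117 | 110101011101 | 1 | 1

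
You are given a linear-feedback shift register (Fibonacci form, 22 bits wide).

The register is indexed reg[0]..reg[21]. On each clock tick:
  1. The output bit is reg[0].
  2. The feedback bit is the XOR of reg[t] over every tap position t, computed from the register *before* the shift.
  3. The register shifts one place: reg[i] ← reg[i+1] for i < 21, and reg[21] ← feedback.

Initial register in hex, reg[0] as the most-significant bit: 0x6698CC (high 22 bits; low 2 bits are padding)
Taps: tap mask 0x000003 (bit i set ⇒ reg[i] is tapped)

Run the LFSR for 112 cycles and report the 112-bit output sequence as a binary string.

0110011010011000110011101010111010100101010011111100111110111111010000010100001100000111000011110001010000100100

tick  register→output (feedback)
  0  0110011010011000110011→0 (1)
  1  1100110100110001100111→1 (0)
  2  1001101001100011001110→1 (1)
  3  0011010011000110011101→0 (0)
  4  0110100110001100111010→0 (1)
  5  1101001100011001110101→1 (0)
  6  1010011000110011101010→1 (1)
  7  0100110001100111010101→0 (1)
  8  1001100011001110101011→1 (1)
  9  0011000110011101010111→0 (0)
 10  0110001100111010101110→0 (1)
 11  1100011001110101011101→1 (0)
 12  1000110011101010111010→1 (1)
 13  0001100111010101110101→0 (0)
 14  0011001110101011101010→0 (0)
 15  0110011101010111010100→0 (1)
 16  1100111010101110101001→1 (0)
 17  1001110101011101010010→1 (1)
 18  0011101010111010100101→0 (0)
 19  0111010101110101001010→0 (1)
 20  1110101011101010010101→1 (0)
 21  1101010111010100101010→1 (0)
 22  1010101110101001010100→1 (1)
 23  0101011101010010101001→0 (1)
 24  1010111010100101010011→1 (1)
 25  0101110101001010100111→0 (1)
 26  1011101010010101001111→1 (1)
 27  0111010100101010011111→0 (1)
 28  1110101001010100111111→1 (0)
 29  1101010010101001111110→1 (0)
 30  1010100101010011111100→1 (1)
 31  0101001010100111111001→0 (1)
 32  1010010101001111110011→1 (1)
 33  0100101010011111100111→0 (1)
 34  1001010100111111001111→1 (1)
 35  0010101001111110011111→0 (0)
 36  0101010011111100111110→0 (1)
 37  1010100111111001111101→1 (1)
 38  0101001111110011111011→0 (1)
 39  1010011111100111110111→1 (1)
 40  0100111111001111101111→0 (1)
 41  1001111110011111011111→1 (1)
 42  0011111100111110111111→0 (0)
 43  0111111001111101111110→0 (1)
 44  1111110011111011111101→1 (0)
 45  1111100111110111111010→1 (0)
 46  1111001111101111110100→1 (0)
 47  1110011111011111101000→1 (0)
 48  1100111110111111010000→1 (0)
 49  1001111101111110100000→1 (1)
 50  0011111011111101000001→0 (0)
 51  0111110111111010000010→0 (1)
 52  1111101111110100000101→1 (0)
 53  1111011111101000001010→1 (0)
 54  1110111111010000010100→1 (0)
 55  1101111110100000101000→1 (0)
 56  1011111101000001010000→1 (1)
 57  0111111010000010100001→0 (1)
 58  1111110100000101000011→1 (0)
 59  1111101000001010000110→1 (0)
 60  1111010000010100001100→1 (0)
 61  1110100000101000011000→1 (0)
 62  1101000001010000110000→1 (0)
 63  1010000010100001100000→1 (1)
 64  0100000101000011000001→0 (1)
 65  1000001010000110000011→1 (1)
 66  0000010100001100000111→0 (0)
 67  0000101000011000001110→0 (0)
 68  0001010000110000011100→0 (0)
 69  0010100001100000111000→0 (0)
 70  0101000011000001110000→0 (1)
 71  1010000110000011100001→1 (1)
 72  0100001100000111000011→0 (1)
 73  1000011000001110000111→1 (1)
 74  0000110000011100001111→0 (0)
 75  0001100000111000011110→0 (0)
 76  0011000001110000111100→0 (0)
 77  0110000011100001111000→0 (1)
 78  1100000111000011110001→1 (0)
 79  1000001110000111100010→1 (1)
 80  0000011100001111000101→0 (0)
 81  0000111000011110001010→0 (0)
 82  0001110000111100010100→0 (0)
 83  0011100001111000101000→0 (0)
 84  0111000011110001010000→0 (1)
 85  1110000111100010100001→1 (0)
 86  1100001111000101000010→1 (0)
 87  1000011110001010000100→1 (1)
 88  0000111100010100001001→0 (0)
 89  0001111000101000010010→0 (0)
 90  0011110001010000100100→0 (0)
 91  0111100010100001001000→0 (1)
 92  1111000101000010010001→1 (0)
 93  1110001010000100100010→1 (0)
 94  1100010100001001000100→1 (0)
 95  1000101000010010001000→1 (1)
 96  0001010000100100010001→0 (0)
 97  0010100001001000100010→0 (0)
 98  0101000010010001000100→0 (1)
 99  1010000100100010001001→1 (1)
100  0100001001000100010011→0 (1)
101  1000010010001000100111→1 (1)
102  0000100100010001001111→0 (0)
103  0001001000100010011110→0 (0)
104  0010010001000100111100→0 (0)
105  0100100010001001111000→0 (1)
106  1001000100010011110001→1 (1)
107  0010001000100111100011→0 (0)
108  0100010001001111000110→0 (1)
109  1000100010011110001101→1 (1)
110  0001000100111100011011→0 (0)
111  0010001001111000110110→0 (0)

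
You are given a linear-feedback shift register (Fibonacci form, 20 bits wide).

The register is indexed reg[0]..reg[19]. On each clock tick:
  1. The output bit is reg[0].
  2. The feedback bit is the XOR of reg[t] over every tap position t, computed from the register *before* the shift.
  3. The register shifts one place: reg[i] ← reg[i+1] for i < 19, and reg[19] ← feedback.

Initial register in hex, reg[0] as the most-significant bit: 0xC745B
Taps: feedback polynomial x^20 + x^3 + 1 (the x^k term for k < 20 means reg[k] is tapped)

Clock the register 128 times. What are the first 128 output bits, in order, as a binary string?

11000111010001011011111111010110100001000001011000101010010010100111011110000001100111001011100011010111100101111110011010110010

step | reg (before) | out | fb
   0 | 11000111010001011011 | 1 | 1
   1 | 10001110100010110111 | 1 | 1
   2 | 00011101000101101111 | 0 | 1
   3 | 00111010001011011111 | 0 | 1
   4 | 01110100010110111111 | 0 | 1
   5 | 11101000101101111111 | 1 | 1
   6 | 11010001011011111111 | 1 | 0
   7 | 10100010110111111110 | 1 | 1
   8 | 01000101101111111101 | 0 | 0
   9 | 10001011011111111010 | 1 | 1
  10 | 00010110111111110101 | 0 | 1
  11 | 00101101111111101011 | 0 | 0
  12 | 01011011111111010110 | 0 | 1
  13 | 10110111111110101101 | 1 | 0
  14 | 01101111111101011010 | 0 | 0
  15 | 11011111111010110100 | 1 | 0
  16 | 10111111110101101000 | 1 | 0
  17 | 01111111101011010000 | 0 | 1
  18 | 11111111010110100001 | 1 | 0
  19 | 11111110101101000010 | 1 | 0
  20 | 11111101011010000100 | 1 | 0
  21 | 11111010110100001000 | 1 | 0
  22 | 11110101101000010000 | 1 | 0
  23 | 11101011010000100000 | 1 | 1
  24 | 11010110100001000001 | 1 | 0
  25 | 10101101000010000010 | 1 | 1
  26 | 01011010000100000101 | 0 | 1
  27 | 10110100001000001011 | 1 | 0
  28 | 01101000010000010110 | 0 | 0
  29 | 11010000100000101100 | 1 | 0
  30 | 10100001000001011000 | 1 | 1
  31 | 01000010000010110001 | 0 | 0
  32 | 10000100000101100010 | 1 | 1
  33 | 00001000001011000101 | 0 | 0
  34 | 00010000010110001010 | 0 | 1
  35 | 00100000101100010101 | 0 | 0
  36 | 01000001011000101010 | 0 | 0
  37 | 10000010110001010100 | 1 | 1
  38 | 00000101100010101001 | 0 | 0
  39 | 00001011000101010010 | 0 | 0
  40 | 00010110001010100100 | 0 | 1
  41 | 00101100010101001001 | 0 | 0
  42 | 01011000101010010010 | 0 | 1
  43 | 10110001010100100101 | 1 | 0
  44 | 01100010101001001010 | 0 | 0
  45 | 11000101010010010100 | 1 | 1
  46 | 10001010100100101001 | 1 | 1
  47 | 00010101001001010011 | 0 | 1
  48 | 00101010010010100111 | 0 | 0
  49 | 01010100100101001110 | 0 | 1
  50 | 10101001001010011101 | 1 | 1
  51 | 01010010010100111011 | 0 | 1
  52 | 10100100101001110111 | 1 | 1
  53 | 01001001010011101111 | 0 | 0
  54 | 10010010100111011110 | 1 | 0
  55 | 00100101001110111100 | 0 | 0
  56 | 01001010011101111000 | 0 | 0
  57 | 10010100111011110000 | 1 | 0
  58 | 00101001110111100000 | 0 | 0
  59 | 01010011101111000000 | 0 | 1
  60 | 10100111011110000001 | 1 | 1
  61 | 01001110111100000011 | 0 | 0
  62 | 10011101111000000110 | 1 | 0
  63 | 00111011110000001100 | 0 | 1
  64 | 01110111100000011001 | 0 | 1
  65 | 11101111000000110011 | 1 | 1
  66 | 11011110000001100111 | 1 | 0
  67 | 10111100000011001110 | 1 | 0
  68 | 01111000000110011100 | 0 | 1
  69 | 11110000001100111001 | 1 | 0
  70 | 11100000011001110010 | 1 | 1
  71 | 11000000110011100101 | 1 | 1
  72 | 10000001100111001011 | 1 | 1
  73 | 00000011001110010111 | 0 | 0
  74 | 00000110011100101110 | 0 | 0
  75 | 00001100111001011100 | 0 | 0
  76 | 00011001110010111000 | 0 | 1
  77 | 00110011100101110001 | 0 | 1
  78 | 01100111001011100011 | 0 | 0
  79 | 11001110010111000110 | 1 | 1
  80 | 10011100101110001101 | 1 | 0
  81 | 00111001011100011010 | 0 | 1
  82 | 01110010111000110101 | 0 | 1
  83 | 11100101110001101011 | 1 | 1
  84 | 11001011100011010111 | 1 | 1
  85 | 10010111000110101111 | 1 | 0
  86 | 00101110001101011110 | 0 | 0
  87 | 01011100011010111100 | 0 | 1
  88 | 10111000110101111001 | 1 | 0
  89 | 01110001101011110010 | 0 | 1
  90 | 11100011010111100101 | 1 | 1
  91 | 11000110101111001011 | 1 | 1
  92 | 10001101011110010111 | 1 | 1
  93 | 00011010111100101111 | 0 | 1
  94 | 00110101111001011111 | 0 | 1
  95 | 01101011110010111111 | 0 | 0
  96 | 11010111100101111110 | 1 | 0
  97 | 10101111001011111100 | 1 | 1
  98 | 01011110010111111001 | 0 | 1
  99 | 10111100101111110011 | 1 | 0
 100 | 01111001011111100110 | 0 | 1
 101 | 11110010111111001101 | 1 | 0
 102 | 11100101111110011010 | 1 | 1
 103 | 11001011111100110101 | 1 | 1
 104 | 10010111111001101011 | 1 | 0
 105 | 00101111110011010110 | 0 | 0
 106 | 01011111100110101100 | 0 | 1
 107 | 10111111001101011001 | 1 | 0
 108 | 01111110011010110010 | 0 | 1
 109 | 11111100110101100101 | 1 | 0
 110 | 11111001101011001010 | 1 | 0
 111 | 11110011010110010100 | 1 | 0
 112 | 11100110101100101000 | 1 | 1
 113 | 11001101011001010001 | 1 | 1
 114 | 10011010110010100011 | 1 | 0
 115 | 00110101100101000110 | 0 | 1
 116 | 01101011001010001101 | 0 | 0
 117 | 11010110010100011010 | 1 | 0
 118 | 10101100101000110100 | 1 | 1
 119 | 01011001010001101001 | 0 | 1
 120 | 10110010100011010011 | 1 | 0
 121 | 01100101000110100110 | 0 | 0
 122 | 11001010001101001100 | 1 | 1
 123 | 10010100011010011001 | 1 | 0
 124 | 00101000110100110010 | 0 | 0
 125 | 01010001101001100100 | 0 | 1
 126 | 10100011010011001001 | 1 | 1
 127 | 01000110100110010011 | 0 | 0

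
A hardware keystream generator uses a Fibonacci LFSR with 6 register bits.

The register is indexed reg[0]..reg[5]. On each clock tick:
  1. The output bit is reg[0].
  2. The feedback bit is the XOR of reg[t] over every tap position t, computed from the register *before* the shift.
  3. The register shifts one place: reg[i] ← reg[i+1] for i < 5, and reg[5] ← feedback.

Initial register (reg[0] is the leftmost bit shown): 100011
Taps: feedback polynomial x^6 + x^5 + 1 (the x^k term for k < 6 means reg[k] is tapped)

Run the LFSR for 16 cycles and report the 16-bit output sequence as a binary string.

step | reg (before) | out | fb
   0 | 100011 | 1 | 0
   1 | 000110 | 0 | 0
   2 | 001100 | 0 | 0
   3 | 011000 | 0 | 0
   4 | 110000 | 1 | 1
   5 | 100001 | 1 | 0
   6 | 000010 | 0 | 0
   7 | 000100 | 0 | 0
   8 | 001000 | 0 | 0
   9 | 010000 | 0 | 0
  10 | 100000 | 1 | 1
  11 | 000001 | 0 | 1
  12 | 000011 | 0 | 1
  13 | 000111 | 0 | 1
  14 | 001111 | 0 | 1
  15 | 011111 | 0 | 1

1000110000100000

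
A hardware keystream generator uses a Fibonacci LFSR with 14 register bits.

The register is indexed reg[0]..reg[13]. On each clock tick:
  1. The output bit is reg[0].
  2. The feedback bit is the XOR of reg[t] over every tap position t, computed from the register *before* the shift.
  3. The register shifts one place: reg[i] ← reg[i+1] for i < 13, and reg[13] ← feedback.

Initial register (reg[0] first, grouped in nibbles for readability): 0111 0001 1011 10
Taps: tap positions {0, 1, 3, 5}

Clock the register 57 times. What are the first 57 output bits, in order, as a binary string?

tick  register→output (feedback)
  0  01110001101110→0 (0)
  1  11100011011100→1 (0)
  2  11000110111000→1 (1)
  3  10001101110001→1 (0)
  4  00011011100010→0 (1)
  5  00110111000101→0 (0)
  6  01101110001010→0 (0)
  7  11011100010100→1 (0)
  8  10111000101000→1 (0)
  9  01110001010000→0 (0)
 10  11100010100000→1 (0)
 11  11000101000000→1 (1)
 12  10001010000001→1 (1)
 13  00010100000011→0 (0)
 14  00101000000110→0 (0)
 15  01010000001100→0 (0)
 16  10100000011000→1 (1)
 17  01000000110001→0 (1)
 18  10000001100011→1 (1)
 19  00000011000111→0 (0)
 20  00000110001110→0 (1)
 21  00001100011101→0 (1)
 22  00011000111011→0 (1)
 23  00110001110111→0 (1)
 24  01100011101111→0 (1)
 25  11000111011111→1 (1)
 26  10001110111111→1 (0)
 27  00011101111110→0 (0)
 28  00111011111100→0 (1)
 29  01110111111001→0 (1)
 30  11101111110011→1 (1)
 31  11011111100111→1 (0)
 32  10111111001110→1 (1)
 33  01111110011101→0 (1)
 34  11111100111011→1 (0)
 35  11111001110110→1 (1)
 36  11110011101101→1 (1)
 37  11100111011011→1 (1)
 38  11001110110111→1 (1)
 39  10011101101111→1 (1)
 40  00111011011111→0 (1)
 41  01110110111111→0 (1)
 42  11101101111111→1 (1)
 43  11011011111111→1 (1)
 44  10110111111111→1 (1)
 45  01101111111111→0 (0)
 46  11011111111110→1 (0)
 47  10111111111100→1 (1)
 48  01111111111001→0 (1)
 49  11111111110011→1 (0)
 50  11111111100110→1 (0)
 51  11111111001100→1 (0)
 52  11111110011000→1 (0)
 53  11111100110000→1 (0)
 54  11111001100000→1 (1)
 55  11110011000001→1 (1)
 56  11100110000011→1 (1)

011100011011100010100000011000111011111100111011011111111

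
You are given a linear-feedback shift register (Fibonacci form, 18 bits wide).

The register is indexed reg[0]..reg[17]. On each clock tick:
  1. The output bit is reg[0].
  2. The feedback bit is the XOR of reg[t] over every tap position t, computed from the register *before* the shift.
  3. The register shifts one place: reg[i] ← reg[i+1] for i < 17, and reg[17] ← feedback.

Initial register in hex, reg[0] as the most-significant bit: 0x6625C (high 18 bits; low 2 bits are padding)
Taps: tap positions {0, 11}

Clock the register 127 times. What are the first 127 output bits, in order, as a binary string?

k : reg_k → out_k, fb_k
0: 011001100010010111 → 0, fb=0
1: 110011000100101110 → 1, fb=1
2: 100110001001011101 → 1, fb=0
3: 001100010010111010 → 0, fb=0
4: 011000100101110100 → 0, fb=1
5: 110001001011101001 → 1, fb=0
6: 100010010111010010 → 1, fb=0
7: 000100101110100100 → 0, fb=0
8: 001001011101001000 → 0, fb=1
9: 010010111010010001 → 0, fb=0
10: 100101110100100010 → 1, fb=1
11: 001011101001000101 → 0, fb=1
12: 010111010010001011 → 0, fb=0
13: 101110100100010110 → 1, fb=1
14: 011101001000101101 → 0, fb=0
15: 111010010001011010 → 1, fb=0
16: 110100100010110100 → 1, fb=1
17: 101001000101101001 → 1, fb=0
18: 010010001011010010 → 0, fb=1
19: 100100010110100101 → 1, fb=1
20: 001000101101001011 → 0, fb=1
21: 010001011010010111 → 0, fb=0
22: 100010110100101110 → 1, fb=1
23: 000101101001011101 → 0, fb=1
24: 001011010010111011 → 0, fb=0
25: 010110100101110110 → 0, fb=1
26: 101101001011101101 → 1, fb=0
27: 011010010111011010 → 0, fb=1
28: 110100101110110101 → 1, fb=1
29: 101001011101101011 → 1, fb=0
30: 010010111011010110 → 0, fb=1
31: 100101110110101101 → 1, fb=1
32: 001011101101011011 → 0, fb=1
33: 010111011010110111 → 0, fb=0
34: 101110110101101110 → 1, fb=0
35: 011101101011011100 → 0, fb=1
36: 111011010110111001 → 1, fb=1
37: 110110101101110011 → 1, fb=0
38: 101101011011100110 → 1, fb=0
39: 011010110111001100 → 0, fb=1
40: 110101101110011001 → 1, fb=1
41: 101011011100110011 → 1, fb=1
42: 010110111001100111 → 0, fb=1
43: 101101110011001111 → 1, fb=0
44: 011011100110011110 → 0, fb=0
45: 110111001100111100 → 1, fb=1
46: 101110011001111001 → 1, fb=0
47: 011100110011110010 → 0, fb=1
48: 111001100111100101 → 1, fb=0
49: 110011001111001010 → 1, fb=0
50: 100110011110010100 → 1, fb=1
51: 001100111100101001 → 0, fb=0
52: 011001111001010010 → 0, fb=1
53: 110011110010100101 → 1, fb=1
54: 100111100101001011 → 1, fb=0
55: 001111001010010110 → 0, fb=0
56: 011110010100101100 → 0, fb=0
57: 111100101001011000 → 1, fb=0
58: 111001010010110000 → 1, fb=1
59: 110010100101100001 → 1, fb=0
60: 100101001011000010 → 1, fb=0
61: 001010010110000100 → 0, fb=0
62: 010100101100001000 → 0, fb=0
63: 101001011000010000 → 1, fb=1
64: 010010110000100001 → 0, fb=0
65: 100101100001000010 → 1, fb=0
66: 001011000010000100 → 0, fb=0
67: 010110000100001000 → 0, fb=0
68: 101100001000010000 → 1, fb=1
69: 011000010000100001 → 0, fb=0
70: 110000100001000010 → 1, fb=0
71: 100001000010000100 → 1, fb=1
72: 000010000100001001 → 0, fb=0
73: 000100001000010010 → 0, fb=0
74: 001000010000100100 → 0, fb=0
75: 010000100001001000 → 0, fb=1
76: 100001000010010001 → 1, fb=1
77: 000010000100100011 → 0, fb=0
78: 000100001001000110 → 0, fb=1
79: 001000010010001101 → 0, fb=0
80: 010000100100011010 → 0, fb=0
81: 100001001000110100 → 1, fb=1
82: 000010010001101001 → 0, fb=1
83: 000100100011010011 → 0, fb=1
84: 001001000110100111 → 0, fb=0
85: 010010001101001110 → 0, fb=1
86: 100100011010011101 → 1, fb=1
87: 001000110100111011 → 0, fb=0
88: 010001101001110110 → 0, fb=1
89: 100011010011101101 → 1, fb=0
90: 000110100111011010 → 0, fb=1
91: 001101001110110101 → 0, fb=0
92: 011010011101101010 → 0, fb=1
93: 110100111011010101 → 1, fb=0
94: 101001110110101010 → 1, fb=1
95: 010011101101010101 → 0, fb=1
96: 100111011010101011 → 1, fb=1
97: 001110110101010111 → 0, fb=1
98: 011101101010101111 → 0, fb=0
99: 111011010101011110 → 1, fb=0
100: 110110101010111100 → 1, fb=1
101: 101101010101111001 → 1, fb=0
102: 011010101011110010 → 0, fb=1
103: 110101010111100101 → 1, fb=0
104: 101010101111001010 → 1, fb=0
105: 010101011110010100 → 0, fb=0
106: 101010111100101000 → 1, fb=1
107: 010101111001010001 → 0, fb=1
108: 101011110010100011 → 1, fb=1
109: 010111100101000111 → 0, fb=1
110: 101111001010001111 → 1, fb=1
111: 011110010100011111 → 0, fb=0
112: 111100101000111110 → 1, fb=1
113: 111001010001111101 → 1, fb=0
114: 110010100011111010 → 1, fb=0
115: 100101000111110100 → 1, fb=0
116: 001010001111101000 → 0, fb=1
117: 010100011111010001 → 0, fb=1
118: 101000111110100011 → 1, fb=1
119: 010001111101000111 → 0, fb=1
120: 100011111010001111 → 1, fb=1
121: 000111110100011111 → 0, fb=0
122: 001111101000111110 → 0, fb=0
123: 011111010001111100 → 0, fb=1
124: 111110100011111001 → 1, fb=0
125: 111101000111110010 → 1, fb=0
126: 111010001111100100 → 1, fb=0

0110011000100101110100100010110100101110110101101110011001111001010010110000100001000010010001101001110110101010111100101000111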